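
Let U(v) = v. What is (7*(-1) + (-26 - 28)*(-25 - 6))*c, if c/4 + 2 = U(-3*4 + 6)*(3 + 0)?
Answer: -133360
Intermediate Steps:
c = -80 (c = -8 + 4*((-3*4 + 6)*(3 + 0)) = -8 + 4*((-12 + 6)*3) = -8 + 4*(-6*3) = -8 + 4*(-18) = -8 - 72 = -80)
(7*(-1) + (-26 - 28)*(-25 - 6))*c = (7*(-1) + (-26 - 28)*(-25 - 6))*(-80) = (-7 - 54*(-31))*(-80) = (-7 + 1674)*(-80) = 1667*(-80) = -133360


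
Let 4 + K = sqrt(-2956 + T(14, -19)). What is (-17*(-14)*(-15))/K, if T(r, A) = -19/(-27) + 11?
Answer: 48195/9991 + 5355*I*sqrt(59622)/19982 ≈ 4.8238 + 65.437*I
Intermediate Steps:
T(r, A) = 316/27 (T(r, A) = -19*(-1/27) + 11 = 19/27 + 11 = 316/27)
K = -4 + 2*I*sqrt(59622)/9 (K = -4 + sqrt(-2956 + 316/27) = -4 + sqrt(-79496/27) = -4 + 2*I*sqrt(59622)/9 ≈ -4.0 + 54.261*I)
(-17*(-14)*(-15))/K = (-17*(-14)*(-15))/(-4 + 2*I*sqrt(59622)/9) = (238*(-15))/(-4 + 2*I*sqrt(59622)/9) = -3570/(-4 + 2*I*sqrt(59622)/9)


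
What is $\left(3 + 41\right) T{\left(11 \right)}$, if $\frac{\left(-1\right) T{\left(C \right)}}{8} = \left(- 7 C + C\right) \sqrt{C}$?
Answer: $23232 \sqrt{11} \approx 77052.0$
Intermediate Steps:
$T{\left(C \right)} = 48 C^{\frac{3}{2}}$ ($T{\left(C \right)} = - 8 \left(- 7 C + C\right) \sqrt{C} = - 8 - 6 C \sqrt{C} = - 8 \left(- 6 C^{\frac{3}{2}}\right) = 48 C^{\frac{3}{2}}$)
$\left(3 + 41\right) T{\left(11 \right)} = \left(3 + 41\right) 48 \cdot 11^{\frac{3}{2}} = 44 \cdot 48 \cdot 11 \sqrt{11} = 44 \cdot 528 \sqrt{11} = 23232 \sqrt{11}$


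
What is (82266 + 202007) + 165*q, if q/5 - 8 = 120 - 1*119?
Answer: 291698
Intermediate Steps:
q = 45 (q = 40 + 5*(120 - 1*119) = 40 + 5*(120 - 119) = 40 + 5*1 = 40 + 5 = 45)
(82266 + 202007) + 165*q = (82266 + 202007) + 165*45 = 284273 + 7425 = 291698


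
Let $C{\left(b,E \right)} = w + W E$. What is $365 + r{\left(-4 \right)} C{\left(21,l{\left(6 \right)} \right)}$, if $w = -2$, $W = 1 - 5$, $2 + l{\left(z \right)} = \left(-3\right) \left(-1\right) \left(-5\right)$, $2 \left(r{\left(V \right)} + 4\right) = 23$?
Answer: $860$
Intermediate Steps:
$r{\left(V \right)} = \frac{15}{2}$ ($r{\left(V \right)} = -4 + \frac{1}{2} \cdot 23 = -4 + \frac{23}{2} = \frac{15}{2}$)
$l{\left(z \right)} = -17$ ($l{\left(z \right)} = -2 + \left(-3\right) \left(-1\right) \left(-5\right) = -2 + 3 \left(-5\right) = -2 - 15 = -17$)
$W = -4$
$C{\left(b,E \right)} = -2 - 4 E$
$365 + r{\left(-4 \right)} C{\left(21,l{\left(6 \right)} \right)} = 365 + \frac{15 \left(-2 - -68\right)}{2} = 365 + \frac{15 \left(-2 + 68\right)}{2} = 365 + \frac{15}{2} \cdot 66 = 365 + 495 = 860$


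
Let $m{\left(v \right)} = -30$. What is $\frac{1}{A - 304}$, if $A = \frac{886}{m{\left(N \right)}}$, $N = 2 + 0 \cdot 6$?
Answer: $- \frac{15}{5003} \approx -0.0029982$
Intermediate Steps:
$N = 2$ ($N = 2 + 0 = 2$)
$A = - \frac{443}{15}$ ($A = \frac{886}{-30} = 886 \left(- \frac{1}{30}\right) = - \frac{443}{15} \approx -29.533$)
$\frac{1}{A - 304} = \frac{1}{- \frac{443}{15} - 304} = \frac{1}{- \frac{5003}{15}} = - \frac{15}{5003}$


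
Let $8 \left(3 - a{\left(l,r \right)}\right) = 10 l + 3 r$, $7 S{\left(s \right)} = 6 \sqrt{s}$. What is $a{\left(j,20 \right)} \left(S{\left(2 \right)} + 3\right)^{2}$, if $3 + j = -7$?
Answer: $\frac{4104}{49} + \frac{288 \sqrt{2}}{7} \approx 141.94$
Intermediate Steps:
$j = -10$ ($j = -3 - 7 = -10$)
$S{\left(s \right)} = \frac{6 \sqrt{s}}{7}$
$a{\left(l,r \right)} = 3 - \frac{5 l}{4} - \frac{3 r}{8}$ ($a{\left(l,r \right)} = 3 - \frac{10 l + 3 r}{8} = 3 - \frac{3 r + 10 l}{8} = 3 - \left(\frac{3 r}{8} + \frac{5 l}{4}\right) = 3 - \frac{5 l}{4} - \frac{3 r}{8}$)
$a{\left(j,20 \right)} \left(S{\left(2 \right)} + 3\right)^{2} = \left(3 - - \frac{25}{2} - \frac{15}{2}\right) \left(\frac{6 \sqrt{2}}{7} + 3\right)^{2} = \left(3 + \frac{25}{2} - \frac{15}{2}\right) \left(3 + \frac{6 \sqrt{2}}{7}\right)^{2} = 8 \left(3 + \frac{6 \sqrt{2}}{7}\right)^{2}$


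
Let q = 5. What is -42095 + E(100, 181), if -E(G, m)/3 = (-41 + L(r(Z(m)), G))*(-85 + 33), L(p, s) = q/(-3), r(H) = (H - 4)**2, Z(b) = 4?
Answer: -48751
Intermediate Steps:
r(H) = (-4 + H)**2
L(p, s) = -5/3 (L(p, s) = 5/(-3) = 5*(-1/3) = -5/3)
E(G, m) = -6656 (E(G, m) = -3*(-41 - 5/3)*(-85 + 33) = -(-128)*(-52) = -3*6656/3 = -6656)
-42095 + E(100, 181) = -42095 - 6656 = -48751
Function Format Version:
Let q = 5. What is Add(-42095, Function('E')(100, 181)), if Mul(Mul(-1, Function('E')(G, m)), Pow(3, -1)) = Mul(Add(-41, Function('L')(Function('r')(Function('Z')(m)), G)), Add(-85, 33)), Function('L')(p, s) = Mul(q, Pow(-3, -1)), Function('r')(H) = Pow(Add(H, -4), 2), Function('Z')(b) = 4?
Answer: -48751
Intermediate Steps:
Function('r')(H) = Pow(Add(-4, H), 2)
Function('L')(p, s) = Rational(-5, 3) (Function('L')(p, s) = Mul(5, Pow(-3, -1)) = Mul(5, Rational(-1, 3)) = Rational(-5, 3))
Function('E')(G, m) = -6656 (Function('E')(G, m) = Mul(-3, Mul(Add(-41, Rational(-5, 3)), Add(-85, 33))) = Mul(-3, Mul(Rational(-128, 3), -52)) = Mul(-3, Rational(6656, 3)) = -6656)
Add(-42095, Function('E')(100, 181)) = Add(-42095, -6656) = -48751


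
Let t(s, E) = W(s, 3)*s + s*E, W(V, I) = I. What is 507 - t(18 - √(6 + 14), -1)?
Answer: 471 + 4*√5 ≈ 479.94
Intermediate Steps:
t(s, E) = 3*s + E*s (t(s, E) = 3*s + s*E = 3*s + E*s)
507 - t(18 - √(6 + 14), -1) = 507 - (18 - √(6 + 14))*(3 - 1) = 507 - (18 - √20)*2 = 507 - (18 - 2*√5)*2 = 507 - (36 - 4*√5) = 507 + (-36 + 4*√5) = 471 + 4*√5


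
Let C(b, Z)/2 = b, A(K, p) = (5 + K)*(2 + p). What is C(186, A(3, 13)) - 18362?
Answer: -17990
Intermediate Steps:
A(K, p) = (2 + p)*(5 + K)
C(b, Z) = 2*b
C(186, A(3, 13)) - 18362 = 2*186 - 18362 = 372 - 18362 = -17990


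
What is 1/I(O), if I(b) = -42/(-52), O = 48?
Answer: 26/21 ≈ 1.2381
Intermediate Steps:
I(b) = 21/26 (I(b) = -42*(-1/52) = 21/26)
1/I(O) = 1/(21/26) = 26/21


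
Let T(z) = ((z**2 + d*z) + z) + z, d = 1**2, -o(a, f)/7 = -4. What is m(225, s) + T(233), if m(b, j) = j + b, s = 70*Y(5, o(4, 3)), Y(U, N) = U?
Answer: 55563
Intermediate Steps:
o(a, f) = 28 (o(a, f) = -7*(-4) = 28)
s = 350 (s = 70*5 = 350)
m(b, j) = b + j
d = 1
T(z) = z**2 + 3*z (T(z) = ((z**2 + 1*z) + z) + z = ((z**2 + z) + z) + z = ((z + z**2) + z) + z = (z**2 + 2*z) + z = z**2 + 3*z)
m(225, s) + T(233) = (225 + 350) + 233*(3 + 233) = 575 + 233*236 = 575 + 54988 = 55563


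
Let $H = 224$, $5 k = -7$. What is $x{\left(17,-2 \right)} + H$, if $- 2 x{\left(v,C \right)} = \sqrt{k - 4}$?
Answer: $224 - \frac{3 i \sqrt{15}}{10} \approx 224.0 - 1.1619 i$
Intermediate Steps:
$k = - \frac{7}{5}$ ($k = \frac{1}{5} \left(-7\right) = - \frac{7}{5} \approx -1.4$)
$x{\left(v,C \right)} = - \frac{3 i \sqrt{15}}{10}$ ($x{\left(v,C \right)} = - \frac{\sqrt{- \frac{7}{5} - 4}}{2} = - \frac{\sqrt{- \frac{27}{5}}}{2} = - \frac{\frac{3}{5} i \sqrt{15}}{2} = - \frac{3 i \sqrt{15}}{10}$)
$x{\left(17,-2 \right)} + H = - \frac{3 i \sqrt{15}}{10} + 224 = 224 - \frac{3 i \sqrt{15}}{10}$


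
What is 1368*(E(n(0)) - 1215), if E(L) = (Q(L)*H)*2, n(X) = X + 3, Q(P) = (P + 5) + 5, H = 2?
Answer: -1590984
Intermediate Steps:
Q(P) = 10 + P (Q(P) = (5 + P) + 5 = 10 + P)
n(X) = 3 + X
E(L) = 40 + 4*L (E(L) = ((10 + L)*2)*2 = (20 + 2*L)*2 = 40 + 4*L)
1368*(E(n(0)) - 1215) = 1368*((40 + 4*(3 + 0)) - 1215) = 1368*((40 + 4*3) - 1215) = 1368*((40 + 12) - 1215) = 1368*(52 - 1215) = 1368*(-1163) = -1590984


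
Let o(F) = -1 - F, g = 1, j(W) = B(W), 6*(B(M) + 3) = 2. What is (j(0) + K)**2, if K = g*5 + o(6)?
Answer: 196/9 ≈ 21.778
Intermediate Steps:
B(M) = -8/3 (B(M) = -3 + (1/6)*2 = -3 + 1/3 = -8/3)
j(W) = -8/3
K = -2 (K = 1*5 + (-1 - 1*6) = 5 + (-1 - 6) = 5 - 7 = -2)
(j(0) + K)**2 = (-8/3 - 2)**2 = (-14/3)**2 = 196/9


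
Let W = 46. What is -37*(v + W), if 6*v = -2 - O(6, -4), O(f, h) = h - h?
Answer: -5069/3 ≈ -1689.7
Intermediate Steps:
O(f, h) = 0
v = -1/3 (v = (-2 - 1*0)/6 = (-2 + 0)/6 = (1/6)*(-2) = -1/3 ≈ -0.33333)
-37*(v + W) = -37*(-1/3 + 46) = -37*137/3 = -5069/3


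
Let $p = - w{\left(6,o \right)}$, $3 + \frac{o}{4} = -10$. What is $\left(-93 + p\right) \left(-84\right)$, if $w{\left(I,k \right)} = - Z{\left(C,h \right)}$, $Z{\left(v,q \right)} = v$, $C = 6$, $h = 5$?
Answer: $7308$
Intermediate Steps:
$o = -52$ ($o = -12 + 4 \left(-10\right) = -12 - 40 = -52$)
$w{\left(I,k \right)} = -6$ ($w{\left(I,k \right)} = \left(-1\right) 6 = -6$)
$p = 6$ ($p = \left(-1\right) \left(-6\right) = 6$)
$\left(-93 + p\right) \left(-84\right) = \left(-93 + 6\right) \left(-84\right) = \left(-87\right) \left(-84\right) = 7308$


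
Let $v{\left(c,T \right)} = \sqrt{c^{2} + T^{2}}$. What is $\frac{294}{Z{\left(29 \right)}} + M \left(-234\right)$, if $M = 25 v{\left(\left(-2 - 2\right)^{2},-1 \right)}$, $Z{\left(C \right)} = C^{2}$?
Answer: $\frac{294}{841} - 5850 \sqrt{257} \approx -93782.0$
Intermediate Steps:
$v{\left(c,T \right)} = \sqrt{T^{2} + c^{2}}$
$M = 25 \sqrt{257}$ ($M = 25 \sqrt{\left(-1\right)^{2} + \left(\left(-2 - 2\right)^{2}\right)^{2}} = 25 \sqrt{1 + \left(\left(-4\right)^{2}\right)^{2}} = 25 \sqrt{1 + 16^{2}} = 25 \sqrt{1 + 256} = 25 \sqrt{257} \approx 400.78$)
$\frac{294}{Z{\left(29 \right)}} + M \left(-234\right) = \frac{294}{29^{2}} + 25 \sqrt{257} \left(-234\right) = \frac{294}{841} - 5850 \sqrt{257}$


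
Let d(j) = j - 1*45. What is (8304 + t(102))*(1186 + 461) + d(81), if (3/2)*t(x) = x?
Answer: 13788720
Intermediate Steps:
t(x) = 2*x/3
d(j) = -45 + j (d(j) = j - 45 = -45 + j)
(8304 + t(102))*(1186 + 461) + d(81) = (8304 + (2/3)*102)*(1186 + 461) + (-45 + 81) = (8304 + 68)*1647 + 36 = 8372*1647 + 36 = 13788684 + 36 = 13788720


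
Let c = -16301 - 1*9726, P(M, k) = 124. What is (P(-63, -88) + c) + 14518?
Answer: -11385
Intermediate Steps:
c = -26027 (c = -16301 - 9726 = -26027)
(P(-63, -88) + c) + 14518 = (124 - 26027) + 14518 = -25903 + 14518 = -11385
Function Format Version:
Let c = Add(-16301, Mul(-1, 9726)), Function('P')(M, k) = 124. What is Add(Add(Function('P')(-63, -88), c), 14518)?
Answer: -11385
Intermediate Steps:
c = -26027 (c = Add(-16301, -9726) = -26027)
Add(Add(Function('P')(-63, -88), c), 14518) = Add(Add(124, -26027), 14518) = Add(-25903, 14518) = -11385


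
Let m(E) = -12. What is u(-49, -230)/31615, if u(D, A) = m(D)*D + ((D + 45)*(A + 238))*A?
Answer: 7948/31615 ≈ 0.25140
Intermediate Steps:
u(D, A) = -12*D + A*(45 + D)*(238 + A) (u(D, A) = -12*D + ((D + 45)*(A + 238))*A = -12*D + ((45 + D)*(238 + A))*A = -12*D + A*(45 + D)*(238 + A))
u(-49, -230)/31615 = (-12*(-49) + 45*(-230)**2 + 10710*(-230) - 49*(-230)**2 + 238*(-230)*(-49))/31615 = (588 + 45*52900 - 2463300 - 49*52900 + 2682260)*(1/31615) = (588 + 2380500 - 2463300 - 2592100 + 2682260)*(1/31615) = 7948*(1/31615) = 7948/31615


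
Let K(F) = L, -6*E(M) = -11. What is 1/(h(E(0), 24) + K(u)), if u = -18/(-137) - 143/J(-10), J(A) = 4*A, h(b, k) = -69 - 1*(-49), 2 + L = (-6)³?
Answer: -1/238 ≈ -0.0042017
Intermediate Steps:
E(M) = 11/6 (E(M) = -⅙*(-11) = 11/6)
L = -218 (L = -2 + (-6)³ = -2 - 216 = -218)
h(b, k) = -20 (h(b, k) = -69 + 49 = -20)
u = 20311/5480 (u = -18/(-137) - 143/(4*(-10)) = -18*(-1/137) - 143/(-40) = 18/137 - 143*(-1/40) = 18/137 + 143/40 = 20311/5480 ≈ 3.7064)
K(F) = -218
1/(h(E(0), 24) + K(u)) = 1/(-20 - 218) = 1/(-238) = -1/238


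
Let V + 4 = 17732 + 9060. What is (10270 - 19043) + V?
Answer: 18015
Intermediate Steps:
V = 26788 (V = -4 + (17732 + 9060) = -4 + 26792 = 26788)
(10270 - 19043) + V = (10270 - 19043) + 26788 = -8773 + 26788 = 18015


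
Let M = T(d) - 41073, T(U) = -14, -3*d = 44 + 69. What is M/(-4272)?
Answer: 41087/4272 ≈ 9.6177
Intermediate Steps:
d = -113/3 (d = -(44 + 69)/3 = -1/3*113 = -113/3 ≈ -37.667)
M = -41087 (M = -14 - 41073 = -41087)
M/(-4272) = -41087/(-4272) = -41087*(-1/4272) = 41087/4272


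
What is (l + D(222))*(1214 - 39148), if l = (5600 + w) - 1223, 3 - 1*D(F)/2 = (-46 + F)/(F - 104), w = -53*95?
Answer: 1465921496/59 ≈ 2.4846e+7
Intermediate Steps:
w = -5035
D(F) = 6 - 2*(-46 + F)/(-104 + F) (D(F) = 6 - 2*(-46 + F)/(F - 104) = 6 - 2*(-46 + F)/(-104 + F))
l = -658 (l = (5600 - 5035) - 1223 = 565 - 1223 = -658)
(l + D(222))*(1214 - 39148) = (-658 + 4*(-133 + 222)/(-104 + 222))*(1214 - 39148) = (-658 + 4*89/118)*(-37934) = (-658 + 4*(1/118)*89)*(-37934) = (-658 + 178/59)*(-37934) = -38644/59*(-37934) = 1465921496/59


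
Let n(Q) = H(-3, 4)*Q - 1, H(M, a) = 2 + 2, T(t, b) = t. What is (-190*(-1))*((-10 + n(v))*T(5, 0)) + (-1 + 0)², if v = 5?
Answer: 8551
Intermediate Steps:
H(M, a) = 4
n(Q) = -1 + 4*Q (n(Q) = 4*Q - 1 = -1 + 4*Q)
(-190*(-1))*((-10 + n(v))*T(5, 0)) + (-1 + 0)² = (-190*(-1))*((-10 + (-1 + 4*5))*5) + (-1 + 0)² = 190*((-10 + (-1 + 20))*5) + (-1)² = 190*((-10 + 19)*5) + 1 = 190*(9*5) + 1 = 190*45 + 1 = 8550 + 1 = 8551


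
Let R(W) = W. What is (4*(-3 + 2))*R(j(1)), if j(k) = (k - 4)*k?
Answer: 12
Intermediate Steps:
j(k) = k*(-4 + k) (j(k) = (-4 + k)*k = k*(-4 + k))
(4*(-3 + 2))*R(j(1)) = (4*(-3 + 2))*(1*(-4 + 1)) = (4*(-1))*(1*(-3)) = -4*(-3) = 12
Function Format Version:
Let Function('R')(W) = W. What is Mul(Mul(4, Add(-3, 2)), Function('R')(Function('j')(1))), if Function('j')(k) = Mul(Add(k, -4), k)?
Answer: 12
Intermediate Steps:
Function('j')(k) = Mul(k, Add(-4, k)) (Function('j')(k) = Mul(Add(-4, k), k) = Mul(k, Add(-4, k)))
Mul(Mul(4, Add(-3, 2)), Function('R')(Function('j')(1))) = Mul(Mul(4, Add(-3, 2)), Mul(1, Add(-4, 1))) = Mul(Mul(4, -1), Mul(1, -3)) = Mul(-4, -3) = 12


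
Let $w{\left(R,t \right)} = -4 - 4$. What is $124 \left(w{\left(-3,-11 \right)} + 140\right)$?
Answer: $16368$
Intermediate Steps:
$w{\left(R,t \right)} = -8$ ($w{\left(R,t \right)} = -4 - 4 = -8$)
$124 \left(w{\left(-3,-11 \right)} + 140\right) = 124 \left(-8 + 140\right) = 124 \cdot 132 = 16368$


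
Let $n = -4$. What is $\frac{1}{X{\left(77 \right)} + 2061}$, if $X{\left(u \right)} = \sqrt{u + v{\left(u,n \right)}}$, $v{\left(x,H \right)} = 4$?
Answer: $\frac{1}{2070} \approx 0.00048309$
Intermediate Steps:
$X{\left(u \right)} = \sqrt{4 + u}$ ($X{\left(u \right)} = \sqrt{u + 4} = \sqrt{4 + u}$)
$\frac{1}{X{\left(77 \right)} + 2061} = \frac{1}{\sqrt{4 + 77} + 2061} = \frac{1}{\sqrt{81} + 2061} = \frac{1}{9 + 2061} = \frac{1}{2070}$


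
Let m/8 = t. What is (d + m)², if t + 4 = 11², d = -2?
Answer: 872356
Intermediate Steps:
t = 117 (t = -4 + 11² = -4 + 121 = 117)
m = 936 (m = 8*117 = 936)
(d + m)² = (-2 + 936)² = 934² = 872356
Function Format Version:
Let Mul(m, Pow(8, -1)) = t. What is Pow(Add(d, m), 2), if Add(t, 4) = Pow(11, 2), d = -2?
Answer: 872356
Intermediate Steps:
t = 117 (t = Add(-4, Pow(11, 2)) = Add(-4, 121) = 117)
m = 936 (m = Mul(8, 117) = 936)
Pow(Add(d, m), 2) = Pow(Add(-2, 936), 2) = Pow(934, 2) = 872356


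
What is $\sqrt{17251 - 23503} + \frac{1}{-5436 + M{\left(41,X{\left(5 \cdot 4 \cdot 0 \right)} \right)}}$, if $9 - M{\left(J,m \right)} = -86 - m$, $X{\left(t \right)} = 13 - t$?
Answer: $- \frac{1}{5328} + 2 i \sqrt{1563} \approx -0.00018769 + 79.07 i$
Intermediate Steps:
$M{\left(J,m \right)} = 95 + m$ ($M{\left(J,m \right)} = 9 - \left(-86 - m\right) = 9 + \left(86 + m\right) = 95 + m$)
$\sqrt{17251 - 23503} + \frac{1}{-5436 + M{\left(41,X{\left(5 \cdot 4 \cdot 0 \right)} \right)}} = \sqrt{17251 - 23503} + \frac{1}{-5436 + \left(95 + \left(13 - 5 \cdot 4 \cdot 0\right)\right)} = \sqrt{-6252} + \frac{1}{-5436 + \left(95 + \left(13 - 20 \cdot 0\right)\right)} = 2 i \sqrt{1563} + \frac{1}{-5436 + \left(95 + \left(13 - 0\right)\right)} = 2 i \sqrt{1563} + \frac{1}{-5436 + \left(95 + \left(13 + 0\right)\right)} = 2 i \sqrt{1563} + \frac{1}{-5436 + \left(95 + 13\right)} = 2 i \sqrt{1563} + \frac{1}{-5436 + 108} = 2 i \sqrt{1563} + \frac{1}{-5328} = 2 i \sqrt{1563} - \frac{1}{5328} = - \frac{1}{5328} + 2 i \sqrt{1563}$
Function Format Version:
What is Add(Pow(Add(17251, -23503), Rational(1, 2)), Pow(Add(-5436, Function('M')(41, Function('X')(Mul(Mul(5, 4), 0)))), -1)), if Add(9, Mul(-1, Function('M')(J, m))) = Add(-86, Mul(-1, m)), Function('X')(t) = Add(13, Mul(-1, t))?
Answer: Add(Rational(-1, 5328), Mul(2, I, Pow(1563, Rational(1, 2)))) ≈ Add(-0.00018769, Mul(79.070, I))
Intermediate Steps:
Function('M')(J, m) = Add(95, m) (Function('M')(J, m) = Add(9, Mul(-1, Add(-86, Mul(-1, m)))) = Add(9, Add(86, m)) = Add(95, m))
Add(Pow(Add(17251, -23503), Rational(1, 2)), Pow(Add(-5436, Function('M')(41, Function('X')(Mul(Mul(5, 4), 0)))), -1)) = Add(Pow(Add(17251, -23503), Rational(1, 2)), Pow(Add(-5436, Add(95, Add(13, Mul(-1, Mul(Mul(5, 4), 0))))), -1)) = Add(Pow(-6252, Rational(1, 2)), Pow(Add(-5436, Add(95, Add(13, Mul(-1, Mul(20, 0))))), -1)) = Add(Mul(2, I, Pow(1563, Rational(1, 2))), Pow(Add(-5436, Add(95, Add(13, Mul(-1, 0)))), -1)) = Add(Mul(2, I, Pow(1563, Rational(1, 2))), Pow(Add(-5436, Add(95, Add(13, 0))), -1)) = Add(Mul(2, I, Pow(1563, Rational(1, 2))), Pow(Add(-5436, Add(95, 13)), -1)) = Add(Mul(2, I, Pow(1563, Rational(1, 2))), Pow(Add(-5436, 108), -1)) = Add(Mul(2, I, Pow(1563, Rational(1, 2))), Pow(-5328, -1)) = Add(Mul(2, I, Pow(1563, Rational(1, 2))), Rational(-1, 5328)) = Add(Rational(-1, 5328), Mul(2, I, Pow(1563, Rational(1, 2))))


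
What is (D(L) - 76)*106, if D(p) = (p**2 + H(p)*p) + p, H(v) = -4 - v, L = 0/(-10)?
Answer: -8056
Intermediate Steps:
L = 0 (L = 0*(-1/10) = 0)
D(p) = p + p**2 + p*(-4 - p) (D(p) = (p**2 + (-4 - p)*p) + p = (p**2 + p*(-4 - p)) + p = p + p**2 + p*(-4 - p))
(D(L) - 76)*106 = (-3*0 - 76)*106 = (0 - 76)*106 = -76*106 = -8056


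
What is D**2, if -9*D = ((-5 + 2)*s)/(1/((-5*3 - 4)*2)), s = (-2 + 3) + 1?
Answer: 5776/9 ≈ 641.78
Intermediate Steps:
s = 2 (s = 1 + 1 = 2)
D = -76/3 (D = -(-5 + 2)*2/(9*(1/((-5*3 - 4)*2))) = -(-3*2)/(9*(1/((-15 - 4)*2))) = -(-2)/(3*(1/(-19*2))) = -(-2)/(3*(1/(-38))) = -(-2)/(3*(-1/38)) = -(-2)*(-38)/3 = -1/9*228 = -76/3 ≈ -25.333)
D**2 = (-76/3)**2 = 5776/9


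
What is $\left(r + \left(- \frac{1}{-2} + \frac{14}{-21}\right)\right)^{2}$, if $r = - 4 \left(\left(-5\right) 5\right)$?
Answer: $\frac{358801}{36} \approx 9966.7$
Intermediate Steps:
$r = 100$ ($r = \left(-4\right) \left(-25\right) = 100$)
$\left(r + \left(- \frac{1}{-2} + \frac{14}{-21}\right)\right)^{2} = \left(100 + \left(- \frac{1}{-2} + \frac{14}{-21}\right)\right)^{2} = \left(100 + \left(\left(-1\right) \left(- \frac{1}{2}\right) + 14 \left(- \frac{1}{21}\right)\right)\right)^{2} = \left(100 + \left(\frac{1}{2} - \frac{2}{3}\right)\right)^{2} = \left(100 - \frac{1}{6}\right)^{2} = \left(\frac{599}{6}\right)^{2} = \frac{358801}{36}$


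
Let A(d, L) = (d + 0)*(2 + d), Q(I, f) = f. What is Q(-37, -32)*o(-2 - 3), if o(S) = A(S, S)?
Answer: -480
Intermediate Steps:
A(d, L) = d*(2 + d)
o(S) = S*(2 + S)
Q(-37, -32)*o(-2 - 3) = -32*(-2 - 3)*(2 + (-2 - 3)) = -(-160)*(2 - 5) = -(-160)*(-3) = -32*15 = -480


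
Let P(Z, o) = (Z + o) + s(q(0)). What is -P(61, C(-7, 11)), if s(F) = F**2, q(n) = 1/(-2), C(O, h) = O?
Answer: -217/4 ≈ -54.250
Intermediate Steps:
q(n) = -1/2
P(Z, o) = 1/4 + Z + o (P(Z, o) = (Z + o) + (-1/2)**2 = (Z + o) + 1/4 = 1/4 + Z + o)
-P(61, C(-7, 11)) = -(1/4 + 61 - 7) = -1*217/4 = -217/4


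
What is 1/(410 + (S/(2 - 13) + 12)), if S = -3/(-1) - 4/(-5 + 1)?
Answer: 11/4638 ≈ 0.0023717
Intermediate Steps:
S = 4 (S = -3*(-1) - 4/(-4) = 3 - 4*(-¼) = 3 + 1 = 4)
1/(410 + (S/(2 - 13) + 12)) = 1/(410 + (4/(2 - 13) + 12)) = 1/(410 + (4/(-11) + 12)) = 1/(410 + (4*(-1/11) + 12)) = 1/(410 + (-4/11 + 12)) = 1/(410 + 128/11) = 1/(4638/11) = 11/4638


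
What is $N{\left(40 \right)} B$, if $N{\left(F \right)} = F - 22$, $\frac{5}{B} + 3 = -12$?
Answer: $-6$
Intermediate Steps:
$B = - \frac{1}{3}$ ($B = \frac{5}{-3 - 12} = \frac{5}{-15} = 5 \left(- \frac{1}{15}\right) = - \frac{1}{3} \approx -0.33333$)
$N{\left(F \right)} = -22 + F$
$N{\left(40 \right)} B = \left(-22 + 40\right) \left(- \frac{1}{3}\right) = 18 \left(- \frac{1}{3}\right) = -6$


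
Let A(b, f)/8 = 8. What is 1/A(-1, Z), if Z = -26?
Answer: 1/64 ≈ 0.015625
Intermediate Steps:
A(b, f) = 64 (A(b, f) = 8*8 = 64)
1/A(-1, Z) = 1/64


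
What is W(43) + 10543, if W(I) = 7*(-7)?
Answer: 10494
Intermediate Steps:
W(I) = -49
W(43) + 10543 = -49 + 10543 = 10494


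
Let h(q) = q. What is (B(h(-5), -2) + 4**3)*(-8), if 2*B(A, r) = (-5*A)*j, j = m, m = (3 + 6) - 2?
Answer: -1212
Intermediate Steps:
m = 7 (m = 9 - 2 = 7)
j = 7
B(A, r) = -35*A/2 (B(A, r) = (-5*A*7)/2 = (-35*A)/2 = -35*A/2)
(B(h(-5), -2) + 4**3)*(-8) = (-35/2*(-5) + 4**3)*(-8) = (175/2 + 64)*(-8) = (303/2)*(-8) = -1212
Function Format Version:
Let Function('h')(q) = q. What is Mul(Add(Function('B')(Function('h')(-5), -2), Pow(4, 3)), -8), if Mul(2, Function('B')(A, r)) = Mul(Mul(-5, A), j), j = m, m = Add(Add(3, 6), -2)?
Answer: -1212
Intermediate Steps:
m = 7 (m = Add(9, -2) = 7)
j = 7
Function('B')(A, r) = Mul(Rational(-35, 2), A) (Function('B')(A, r) = Mul(Rational(1, 2), Mul(Mul(-5, A), 7)) = Mul(Rational(1, 2), Mul(-35, A)) = Mul(Rational(-35, 2), A))
Mul(Add(Function('B')(Function('h')(-5), -2), Pow(4, 3)), -8) = Mul(Add(Mul(Rational(-35, 2), -5), Pow(4, 3)), -8) = Mul(Add(Rational(175, 2), 64), -8) = Mul(Rational(303, 2), -8) = -1212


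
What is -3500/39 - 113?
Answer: -7907/39 ≈ -202.74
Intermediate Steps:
-3500/39 - 113 = -7907/39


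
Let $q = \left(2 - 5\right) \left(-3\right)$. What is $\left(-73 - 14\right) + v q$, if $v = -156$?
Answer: $-1491$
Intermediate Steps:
$q = 9$ ($q = \left(-3\right) \left(-3\right) = 9$)
$\left(-73 - 14\right) + v q = \left(-73 - 14\right) - 1404 = -87 - 1404 = -1491$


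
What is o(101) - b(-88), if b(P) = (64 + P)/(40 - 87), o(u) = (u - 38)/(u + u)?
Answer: -1887/9494 ≈ -0.19876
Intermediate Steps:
o(u) = (-38 + u)/(2*u) (o(u) = (-38 + u)/((2*u)) = (-38 + u)*(1/(2*u)) = (-38 + u)/(2*u))
b(P) = -64/47 - P/47 (b(P) = (64 + P)/(-47) = (64 + P)*(-1/47) = -64/47 - P/47)
o(101) - b(-88) = (½)*(-38 + 101)/101 - (-64/47 - 1/47*(-88)) = (½)*(1/101)*63 - (-64/47 + 88/47) = 63/202 - 1*24/47 = 63/202 - 24/47 = -1887/9494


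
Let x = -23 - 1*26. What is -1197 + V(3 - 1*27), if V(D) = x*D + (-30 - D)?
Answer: -27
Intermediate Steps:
x = -49 (x = -23 - 26 = -49)
V(D) = -30 - 50*D (V(D) = -49*D + (-30 - D) = -30 - 50*D)
-1197 + V(3 - 1*27) = -1197 + (-30 - 50*(3 - 1*27)) = -1197 + (-30 - 50*(3 - 27)) = -1197 + (-30 - 50*(-24)) = -1197 + (-30 + 1200) = -1197 + 1170 = -27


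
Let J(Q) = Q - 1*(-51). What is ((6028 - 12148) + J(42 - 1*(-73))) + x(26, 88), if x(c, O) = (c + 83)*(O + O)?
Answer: 13230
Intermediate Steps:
x(c, O) = 2*O*(83 + c) (x(c, O) = (83 + c)*(2*O) = 2*O*(83 + c))
J(Q) = 51 + Q (J(Q) = Q + 51 = 51 + Q)
((6028 - 12148) + J(42 - 1*(-73))) + x(26, 88) = ((6028 - 12148) + (51 + (42 - 1*(-73)))) + 2*88*(83 + 26) = (-6120 + (51 + (42 + 73))) + 2*88*109 = (-6120 + (51 + 115)) + 19184 = (-6120 + 166) + 19184 = -5954 + 19184 = 13230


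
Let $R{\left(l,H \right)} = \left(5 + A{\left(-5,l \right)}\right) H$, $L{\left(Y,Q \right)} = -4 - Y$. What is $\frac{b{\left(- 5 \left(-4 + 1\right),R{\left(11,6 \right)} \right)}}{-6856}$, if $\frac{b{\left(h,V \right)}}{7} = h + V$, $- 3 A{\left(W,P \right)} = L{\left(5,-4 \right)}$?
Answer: $- \frac{441}{6856} \approx -0.064323$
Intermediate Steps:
$A{\left(W,P \right)} = 3$ ($A{\left(W,P \right)} = - \frac{-4 - 5}{3} = \left(- \frac{1}{3}\right) \left(-9\right) = 3$)
$R{\left(l,H \right)} = 8 H$ ($R{\left(l,H \right)} = \left(5 + 3\right) H = 8 H$)
$b{\left(h,V \right)} = 7 V + 7 h$ ($b{\left(h,V \right)} = 7 \left(h + V\right) = 7 \left(V + h\right) = 7 V + 7 h$)
$\frac{b{\left(- 5 \left(-4 + 1\right),R{\left(11,6 \right)} \right)}}{-6856} = \frac{7 \cdot 8 \cdot 6 + 7 \left(- 5 \left(-4 + 1\right)\right)}{-6856} = \left(7 \cdot 48 + 7 \left(\left(-5\right) \left(-3\right)\right)\right) \left(- \frac{1}{6856}\right) = \left(336 + 7 \cdot 15\right) \left(- \frac{1}{6856}\right) = \left(336 + 105\right) \left(- \frac{1}{6856}\right) = 441 \left(- \frac{1}{6856}\right) = - \frac{441}{6856}$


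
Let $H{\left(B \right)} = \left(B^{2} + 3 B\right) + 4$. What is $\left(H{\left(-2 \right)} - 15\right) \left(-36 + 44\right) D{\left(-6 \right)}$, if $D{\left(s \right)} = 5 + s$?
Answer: $104$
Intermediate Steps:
$H{\left(B \right)} = 4 + B^{2} + 3 B$
$\left(H{\left(-2 \right)} - 15\right) \left(-36 + 44\right) D{\left(-6 \right)} = \left(\left(4 + \left(-2\right)^{2} + 3 \left(-2\right)\right) - 15\right) \left(-36 + 44\right) \left(5 - 6\right) = \left(\left(4 + 4 - 6\right) - 15\right) 8 \left(-1\right) = \left(2 - 15\right) 8 \left(-1\right) = \left(-13\right) 8 \left(-1\right) = \left(-104\right) \left(-1\right) = 104$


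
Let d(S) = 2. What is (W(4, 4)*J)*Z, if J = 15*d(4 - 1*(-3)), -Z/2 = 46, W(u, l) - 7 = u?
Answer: -30360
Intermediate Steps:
W(u, l) = 7 + u
Z = -92 (Z = -2*46 = -92)
J = 30 (J = 15*2 = 30)
(W(4, 4)*J)*Z = ((7 + 4)*30)*(-92) = (11*30)*(-92) = 330*(-92) = -30360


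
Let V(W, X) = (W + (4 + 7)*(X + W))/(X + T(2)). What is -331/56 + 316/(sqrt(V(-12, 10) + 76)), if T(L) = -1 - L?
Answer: -331/56 + 158*sqrt(3486)/249 ≈ 31.554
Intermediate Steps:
V(W, X) = (11*X + 12*W)/(-3 + X) (V(W, X) = (W + (4 + 7)*(X + W))/(X + (-1 - 1*2)) = (W + 11*(W + X))/(X + (-1 - 2)) = (W + (11*W + 11*X))/(X - 3) = (11*X + 12*W)/(-3 + X))
-331/56 + 316/(sqrt(V(-12, 10) + 76)) = -331/56 + 316/(sqrt((11*10 + 12*(-12))/(-3 + 10) + 76)) = -331*1/56 + 316/(sqrt((110 - 144)/7 + 76)) = -331/56 + 316/(sqrt((1/7)*(-34) + 76)) = -331/56 + 316/(sqrt(-34/7 + 76)) = -331/56 + 316/(sqrt(498/7)) = -331/56 + 316/((sqrt(3486)/7)) = -331/56 + 316*(sqrt(3486)/498) = -331/56 + 158*sqrt(3486)/249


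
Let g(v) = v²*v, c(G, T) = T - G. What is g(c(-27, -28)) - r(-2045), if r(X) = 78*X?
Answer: 159509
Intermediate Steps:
g(v) = v³
g(c(-27, -28)) - r(-2045) = (-28 - 1*(-27))³ - 78*(-2045) = (-28 + 27)³ - 1*(-159510) = (-1)³ + 159510 = -1 + 159510 = 159509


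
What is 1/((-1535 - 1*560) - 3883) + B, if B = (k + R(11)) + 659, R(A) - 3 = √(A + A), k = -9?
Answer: 3903633/5978 + √22 ≈ 657.69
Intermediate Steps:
R(A) = 3 + √2*√A (R(A) = 3 + √(A + A) = 3 + √(2*A) = 3 + √2*√A)
B = 653 + √22 (B = (-9 + (3 + √2*√11)) + 659 = (-9 + (3 + √22)) + 659 = (-6 + √22) + 659 = 653 + √22 ≈ 657.69)
1/((-1535 - 1*560) - 3883) + B = 1/((-1535 - 1*560) - 3883) + (653 + √22) = 1/((-1535 - 560) - 3883) + (653 + √22) = 1/(-2095 - 3883) + (653 + √22) = 1/(-5978) + (653 + √22) = -1/5978 + (653 + √22) = 3903633/5978 + √22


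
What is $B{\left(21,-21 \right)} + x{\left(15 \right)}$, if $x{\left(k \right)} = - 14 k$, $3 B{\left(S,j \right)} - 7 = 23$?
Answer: $-200$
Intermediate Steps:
$B{\left(S,j \right)} = 10$ ($B{\left(S,j \right)} = \frac{7}{3} + \frac{1}{3} \cdot 23 = \frac{7}{3} + \frac{23}{3} = 10$)
$B{\left(21,-21 \right)} + x{\left(15 \right)} = 10 - 210 = -200$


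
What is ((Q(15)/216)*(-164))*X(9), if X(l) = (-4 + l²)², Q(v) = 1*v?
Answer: -1215445/18 ≈ -67525.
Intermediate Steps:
Q(v) = v
((Q(15)/216)*(-164))*X(9) = ((15/216)*(-164))*(-4 + 9²)² = ((15*(1/216))*(-164))*(-4 + 81)² = ((5/72)*(-164))*77² = -205/18*5929 = -1215445/18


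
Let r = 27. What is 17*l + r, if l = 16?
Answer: 299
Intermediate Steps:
17*l + r = 17*16 + 27 = 272 + 27 = 299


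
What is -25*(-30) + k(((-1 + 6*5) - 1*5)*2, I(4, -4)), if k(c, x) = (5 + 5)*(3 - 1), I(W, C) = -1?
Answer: 770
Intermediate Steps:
k(c, x) = 20 (k(c, x) = 10*2 = 20)
-25*(-30) + k(((-1 + 6*5) - 1*5)*2, I(4, -4)) = -25*(-30) + 20 = 750 + 20 = 770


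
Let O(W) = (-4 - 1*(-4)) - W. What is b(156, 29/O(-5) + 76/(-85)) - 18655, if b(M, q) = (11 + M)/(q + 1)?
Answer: -9350615/502 ≈ -18627.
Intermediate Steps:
O(W) = -W (O(W) = (-4 + 4) - W = 0 - W = -W)
b(M, q) = (11 + M)/(1 + q)
b(156, 29/O(-5) + 76/(-85)) - 18655 = (11 + 156)/(1 + (29/((-1*(-5))) + 76/(-85))) - 18655 = 167/(1 + (29/5 + 76*(-1/85))) - 18655 = 167/(1 + (29*(⅕) - 76/85)) - 18655 = 167/(1 + (29/5 - 76/85)) - 18655 = 167/(1 + 417/85) - 18655 = 167/(502/85) - 18655 = (85/502)*167 - 18655 = 14195/502 - 18655 = -9350615/502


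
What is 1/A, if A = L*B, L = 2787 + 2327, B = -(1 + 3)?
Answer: -1/20456 ≈ -4.8885e-5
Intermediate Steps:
B = -4 (B = -1*4 = -4)
L = 5114
A = -20456 (A = 5114*(-4) = -20456)
1/A = 1/(-20456) = -1/20456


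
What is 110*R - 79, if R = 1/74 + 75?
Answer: 302382/37 ≈ 8172.5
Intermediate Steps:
R = 5551/74 (R = 1/74 + 75 = 5551/74 ≈ 75.014)
110*R - 79 = 110*(5551/74) - 79 = 305305/37 - 79 = 302382/37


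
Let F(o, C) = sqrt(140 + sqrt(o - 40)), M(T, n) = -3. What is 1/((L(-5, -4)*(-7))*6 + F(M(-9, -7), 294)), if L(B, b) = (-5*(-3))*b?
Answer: 1/(2520 + sqrt(140 + I*sqrt(43))) ≈ 0.00039497 - 4.3e-8*I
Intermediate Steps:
L(B, b) = 15*b
F(o, C) = sqrt(140 + sqrt(-40 + o))
1/((L(-5, -4)*(-7))*6 + F(M(-9, -7), 294)) = 1/(((15*(-4))*(-7))*6 + sqrt(140 + sqrt(-40 - 3))) = 1/(-60*(-7)*6 + sqrt(140 + sqrt(-43))) = 1/(420*6 + sqrt(140 + I*sqrt(43))) = 1/(2520 + sqrt(140 + I*sqrt(43)))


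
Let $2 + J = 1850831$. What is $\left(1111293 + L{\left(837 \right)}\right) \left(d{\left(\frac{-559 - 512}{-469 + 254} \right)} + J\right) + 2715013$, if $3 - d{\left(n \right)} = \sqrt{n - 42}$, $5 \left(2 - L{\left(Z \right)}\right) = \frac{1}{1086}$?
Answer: $\frac{1861424871211493}{905} - \frac{6034331849 i \sqrt{1711185}}{1167450} \approx 2.0568 \cdot 10^{12} - 6.7614 \cdot 10^{6} i$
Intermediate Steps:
$J = 1850829$ ($J = -2 + 1850831 = 1850829$)
$L{\left(Z \right)} = \frac{10859}{5430}$ ($L{\left(Z \right)} = 2 - \frac{1}{5 \cdot 1086} = 2 - \frac{1}{5430} = \frac{10859}{5430}$)
$d{\left(n \right)} = 3 - \sqrt{-42 + n}$ ($d{\left(n \right)} = 3 - \sqrt{n - 42} = 3 - \sqrt{-42 + n}$)
$\left(1111293 + L{\left(837 \right)}\right) \left(d{\left(\frac{-559 - 512}{-469 + 254} \right)} + J\right) + 2715013 = \left(1111293 + \frac{10859}{5430}\right) \left(\left(3 - \sqrt{-42 + \frac{-559 - 512}{-469 + 254}}\right) + 1850829\right) + 2715013 = \frac{6034331849 \left(\left(3 - \sqrt{-42 - \frac{1071}{-215}}\right) + 1850829\right)}{5430} + 2715013 = \frac{6034331849 \left(\left(3 - \sqrt{-42 - - \frac{1071}{215}}\right) + 1850829\right)}{5430} + 2715013 = \frac{6034331849 \left(\left(3 - \sqrt{-42 + \frac{1071}{215}}\right) + 1850829\right)}{5430} + 2715013 = \frac{6034331849 \left(\left(3 - \sqrt{- \frac{7959}{215}}\right) + 1850829\right)}{5430} + 2715013 = \frac{6034331849 \left(\left(3 - \frac{i \sqrt{1711185}}{215}\right) + 1850829\right)}{5430} + 2715013 = \frac{6034331849 \left(1850832 - \frac{i \sqrt{1711185}}{215}\right)}{5430} + 2715013 = \left(\frac{1861422414124728}{905} - \frac{6034331849 i \sqrt{1711185}}{1167450}\right) + 2715013 = \frac{1861424871211493}{905} - \frac{6034331849 i \sqrt{1711185}}{1167450}$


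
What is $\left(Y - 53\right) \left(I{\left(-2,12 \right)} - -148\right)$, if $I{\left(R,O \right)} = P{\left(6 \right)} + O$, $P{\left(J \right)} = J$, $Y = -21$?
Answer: $-12284$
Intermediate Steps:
$I{\left(R,O \right)} = 6 + O$
$\left(Y - 53\right) \left(I{\left(-2,12 \right)} - -148\right) = \left(-21 - 53\right) \left(\left(6 + 12\right) - -148\right) = - 74 \left(18 + 148\right) = \left(-74\right) 166 = -12284$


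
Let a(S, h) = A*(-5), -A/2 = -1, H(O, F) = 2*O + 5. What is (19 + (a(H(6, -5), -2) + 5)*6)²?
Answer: 121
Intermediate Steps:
H(O, F) = 5 + 2*O
A = 2 (A = -2*(-1) = 2)
a(S, h) = -10 (a(S, h) = 2*(-5) = -10)
(19 + (a(H(6, -5), -2) + 5)*6)² = (19 + (-10 + 5)*6)² = (19 - 5*6)² = (19 - 30)² = (-11)² = 121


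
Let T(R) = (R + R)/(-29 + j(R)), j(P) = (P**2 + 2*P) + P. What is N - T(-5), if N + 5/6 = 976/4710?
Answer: -34377/29830 ≈ -1.1524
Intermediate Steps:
j(P) = P**2 + 3*P
N = -983/1570 (N = -5/6 + 976/4710 = -5/6 + 976*(1/4710) = -5/6 + 488/2355 = -983/1570 ≈ -0.62611)
T(R) = 2*R/(-29 + R*(3 + R)) (T(R) = (R + R)/(-29 + R*(3 + R)) = (2*R)/(-29 + R*(3 + R)) = 2*R/(-29 + R*(3 + R)))
N - T(-5) = -983/1570 - 2*(-5)/(-29 - 5*(3 - 5)) = -983/1570 - 2*(-5)/(-29 - 5*(-2)) = -983/1570 - 2*(-5)/(-29 + 10) = -983/1570 - 2*(-5)/(-19) = -983/1570 - 2*(-5)*(-1)/19 = -983/1570 - 1*10/19 = -983/1570 - 10/19 = -34377/29830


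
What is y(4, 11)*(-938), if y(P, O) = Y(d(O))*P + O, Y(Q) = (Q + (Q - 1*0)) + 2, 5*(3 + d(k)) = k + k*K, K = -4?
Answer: 271082/5 ≈ 54216.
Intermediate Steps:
d(k) = -3 - 3*k/5 (d(k) = -3 + (k + k*(-4))/5 = -3 + (k - 4*k)/5 = -3 + (-3*k)/5 = -3 - 3*k/5)
Y(Q) = 2 + 2*Q (Y(Q) = (Q + (Q + 0)) + 2 = (Q + Q) + 2 = 2*Q + 2 = 2 + 2*Q)
y(P, O) = O + P*(-4 - 6*O/5) (y(P, O) = (2 + 2*(-3 - 3*O/5))*P + O = (2 + (-6 - 6*O/5))*P + O = (-4 - 6*O/5)*P + O = P*(-4 - 6*O/5) + O = O + P*(-4 - 6*O/5))
y(4, 11)*(-938) = (11 - 4*4 - 6/5*11*4)*(-938) = (11 - 16 - 264/5)*(-938) = -289/5*(-938) = 271082/5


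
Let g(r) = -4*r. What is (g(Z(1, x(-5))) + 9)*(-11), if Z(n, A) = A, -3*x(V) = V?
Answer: -77/3 ≈ -25.667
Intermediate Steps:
x(V) = -V/3
(g(Z(1, x(-5))) + 9)*(-11) = (-(-4)*(-5)/3 + 9)*(-11) = (-4*5/3 + 9)*(-11) = (-20/3 + 9)*(-11) = (7/3)*(-11) = -77/3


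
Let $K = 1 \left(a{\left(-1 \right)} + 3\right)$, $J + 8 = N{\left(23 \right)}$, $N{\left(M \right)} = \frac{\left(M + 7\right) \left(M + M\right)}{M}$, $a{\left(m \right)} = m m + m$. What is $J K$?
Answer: $156$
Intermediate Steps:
$a{\left(m \right)} = m + m^{2}$ ($a{\left(m \right)} = m^{2} + m = m + m^{2}$)
$N{\left(M \right)} = 14 + 2 M$ ($N{\left(M \right)} = \frac{\left(7 + M\right) 2 M}{M} = \frac{2 M \left(7 + M\right)}{M} = 14 + 2 M$)
$J = 52$ ($J = -8 + \left(14 + 2 \cdot 23\right) = -8 + \left(14 + 46\right) = -8 + 60 = 52$)
$K = 3$ ($K = 1 \left(- (1 - 1) + 3\right) = 1 \left(\left(-1\right) 0 + 3\right) = 1 \left(0 + 3\right) = 1 \cdot 3 = 3$)
$J K = 52 \cdot 3 = 156$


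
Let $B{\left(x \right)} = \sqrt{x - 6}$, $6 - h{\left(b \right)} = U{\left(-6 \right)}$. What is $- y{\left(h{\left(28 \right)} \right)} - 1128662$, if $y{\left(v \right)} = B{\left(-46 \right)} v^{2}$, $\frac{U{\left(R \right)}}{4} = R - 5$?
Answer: $-1128662 - 5000 i \sqrt{13} \approx -1.1287 \cdot 10^{6} - 18028.0 i$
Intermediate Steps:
$U{\left(R \right)} = -20 + 4 R$ ($U{\left(R \right)} = 4 \left(R - 5\right) = 4 \left(-5 + R\right) = -20 + 4 R$)
$h{\left(b \right)} = 50$ ($h{\left(b \right)} = 6 - \left(-20 + 4 \left(-6\right)\right) = 6 - \left(-20 - 24\right) = 6 - -44 = 6 + 44 = 50$)
$B{\left(x \right)} = \sqrt{-6 + x}$
$y{\left(v \right)} = 2 i \sqrt{13} v^{2}$ ($y{\left(v \right)} = \sqrt{-6 - 46} v^{2} = \sqrt{-52} v^{2} = 2 i \sqrt{13} v^{2}$)
$- y{\left(h{\left(28 \right)} \right)} - 1128662 = - 2 i \sqrt{13} \cdot 50^{2} - 1128662 = - 2 i \sqrt{13} \cdot 2500 - 1128662 = - 5000 i \sqrt{13} - 1128662 = -1128662 - 5000 i \sqrt{13}$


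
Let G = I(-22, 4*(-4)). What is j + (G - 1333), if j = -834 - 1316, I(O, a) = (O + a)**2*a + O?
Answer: -26609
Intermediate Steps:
I(O, a) = O + a*(O + a)**2 (I(O, a) = a*(O + a)**2 + O = O + a*(O + a)**2)
j = -2150
G = -23126 (G = -22 + (4*(-4))*(-22 + 4*(-4))**2 = -22 - 16*(-22 - 16)**2 = -22 - 16*(-38)**2 = -22 - 16*1444 = -22 - 23104 = -23126)
j + (G - 1333) = -2150 + (-23126 - 1333) = -2150 - 24459 = -26609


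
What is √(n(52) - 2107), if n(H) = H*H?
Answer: √597 ≈ 24.434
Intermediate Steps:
n(H) = H²
√(n(52) - 2107) = √(52² - 2107) = √(2704 - 2107) = √597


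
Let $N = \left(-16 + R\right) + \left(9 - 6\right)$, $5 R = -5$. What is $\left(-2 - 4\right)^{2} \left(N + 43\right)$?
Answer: $1044$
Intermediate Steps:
$R = -1$ ($R = \frac{1}{5} \left(-5\right) = -1$)
$N = -14$ ($N = \left(-16 - 1\right) + \left(9 - 6\right) = -17 + 3 = -14$)
$\left(-2 - 4\right)^{2} \left(N + 43\right) = \left(-2 - 4\right)^{2} \left(-14 + 43\right) = \left(-6\right)^{2} \cdot 29 = 36 \cdot 29 = 1044$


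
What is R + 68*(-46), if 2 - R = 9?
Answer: -3135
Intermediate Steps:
R = -7 (R = 2 - 1*9 = 2 - 9 = -7)
R + 68*(-46) = -7 + 68*(-46) = -7 - 3128 = -3135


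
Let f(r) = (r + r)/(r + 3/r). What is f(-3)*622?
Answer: 933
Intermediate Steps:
f(r) = 2*r/(r + 3/r) (f(r) = (2*r)/(r + 3/r) = 2*r/(r + 3/r))
f(-3)*622 = (2*(-3)²/(3 + (-3)²))*622 = (2*9/(3 + 9))*622 = (2*9/12)*622 = (2*9*(1/12))*622 = (3/2)*622 = 933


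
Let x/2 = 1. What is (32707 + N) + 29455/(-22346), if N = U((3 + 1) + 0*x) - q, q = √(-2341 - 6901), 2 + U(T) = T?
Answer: 730885859/22346 - I*√9242 ≈ 32708.0 - 96.135*I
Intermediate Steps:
x = 2 (x = 2*1 = 2)
U(T) = -2 + T
q = I*√9242 (q = √(-9242) = I*√9242 ≈ 96.135*I)
N = 2 - I*√9242 (N = (-2 + ((3 + 1) + 0*2)) - I*√9242 = (-2 + (4 + 0)) - I*√9242 = (-2 + 4) - I*√9242 = 2 - I*√9242 ≈ 2.0 - 96.135*I)
(32707 + N) + 29455/(-22346) = (32707 + (2 - I*√9242)) + 29455/(-22346) = (32709 - I*√9242) + 29455*(-1/22346) = (32709 - I*√9242) - 29455/22346 = 730885859/22346 - I*√9242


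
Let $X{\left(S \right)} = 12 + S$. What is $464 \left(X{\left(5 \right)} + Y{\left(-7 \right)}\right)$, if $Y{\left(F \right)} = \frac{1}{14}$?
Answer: $\frac{55448}{7} \approx 7921.1$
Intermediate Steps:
$Y{\left(F \right)} = \frac{1}{14}$
$464 \left(X{\left(5 \right)} + Y{\left(-7 \right)}\right) = 464 \left(\left(12 + 5\right) + \frac{1}{14}\right) = 464 \left(17 + \frac{1}{14}\right) = 464 \cdot \frac{239}{14} = \frac{55448}{7}$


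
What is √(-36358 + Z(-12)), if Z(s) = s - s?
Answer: 7*I*√742 ≈ 190.68*I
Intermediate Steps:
Z(s) = 0
√(-36358 + Z(-12)) = √(-36358 + 0) = √(-36358) = 7*I*√742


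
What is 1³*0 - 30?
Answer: -30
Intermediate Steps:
1³*0 - 30 = 1*0 - 30 = 0 - 30 = -30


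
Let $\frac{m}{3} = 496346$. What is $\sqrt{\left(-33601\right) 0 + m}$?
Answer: $\sqrt{1489038} \approx 1220.3$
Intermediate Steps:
$m = 1489038$ ($m = 3 \cdot 496346 = 1489038$)
$\sqrt{\left(-33601\right) 0 + m} = \sqrt{\left(-33601\right) 0 + 1489038} = \sqrt{0 + 1489038} = \sqrt{1489038}$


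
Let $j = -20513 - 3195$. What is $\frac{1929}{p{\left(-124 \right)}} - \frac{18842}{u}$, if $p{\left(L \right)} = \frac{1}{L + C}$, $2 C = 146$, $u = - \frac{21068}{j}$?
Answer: $- \frac{629838727}{5267} \approx -1.1958 \cdot 10^{5}$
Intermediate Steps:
$j = -23708$
$u = \frac{5267}{5927}$ ($u = - \frac{21068}{-23708} = \left(-21068\right) \left(- \frac{1}{23708}\right) = \frac{5267}{5927} \approx 0.88865$)
$C = 73$ ($C = \frac{1}{2} \cdot 146 = 73$)
$p{\left(L \right)} = \frac{1}{73 + L}$ ($p{\left(L \right)} = \frac{1}{L + 73} = \frac{1}{73 + L}$)
$\frac{1929}{p{\left(-124 \right)}} - \frac{18842}{u} = \frac{1929}{\frac{1}{73 - 124}} - \frac{18842}{\frac{5267}{5927}} = \frac{1929}{\frac{1}{-51}} - \frac{111676534}{5267} = \frac{1929}{- \frac{1}{51}} - \frac{111676534}{5267} = 1929 \left(-51\right) - \frac{111676534}{5267} = -98379 - \frac{111676534}{5267} = - \frac{629838727}{5267}$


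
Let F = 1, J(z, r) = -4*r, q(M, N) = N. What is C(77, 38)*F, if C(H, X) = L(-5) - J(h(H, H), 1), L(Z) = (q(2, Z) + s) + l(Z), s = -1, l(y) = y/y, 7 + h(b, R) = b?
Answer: -1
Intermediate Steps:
h(b, R) = -7 + b
l(y) = 1
L(Z) = Z (L(Z) = (Z - 1) + 1 = (-1 + Z) + 1 = Z)
C(H, X) = -1 (C(H, X) = -5 - (-4) = -5 - 1*(-4) = -5 + 4 = -1)
C(77, 38)*F = -1*1 = -1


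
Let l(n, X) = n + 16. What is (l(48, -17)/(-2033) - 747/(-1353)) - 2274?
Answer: -2084514589/916883 ≈ -2273.5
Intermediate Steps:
l(n, X) = 16 + n
(l(48, -17)/(-2033) - 747/(-1353)) - 2274 = ((16 + 48)/(-2033) - 747/(-1353)) - 2274 = (64*(-1/2033) - 747*(-1/1353)) - 2274 = (-64/2033 + 249/451) - 2274 = 477353/916883 - 2274 = -2084514589/916883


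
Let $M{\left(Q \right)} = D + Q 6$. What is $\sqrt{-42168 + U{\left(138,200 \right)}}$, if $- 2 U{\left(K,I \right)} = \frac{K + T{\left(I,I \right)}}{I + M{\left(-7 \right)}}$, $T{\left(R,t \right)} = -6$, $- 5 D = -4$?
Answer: $\frac{i \sqrt{6646121817}}{397} \approx 205.35 i$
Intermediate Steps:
$D = \frac{4}{5}$ ($D = \left(- \frac{1}{5}\right) \left(-4\right) = \frac{4}{5} \approx 0.8$)
$M{\left(Q \right)} = \frac{4}{5} + 6 Q$ ($M{\left(Q \right)} = \frac{4}{5} + Q 6 = \frac{4}{5} + 6 Q$)
$U{\left(K,I \right)} = - \frac{-6 + K}{2 \left(- \frac{206}{5} + I\right)}$ ($U{\left(K,I \right)} = - \frac{\left(K - 6\right) \frac{1}{I + \left(\frac{4}{5} + 6 \left(-7\right)\right)}}{2} = - \frac{\left(-6 + K\right) \frac{1}{I + \left(\frac{4}{5} - 42\right)}}{2} = - \frac{\left(-6 + K\right) \frac{1}{I - \frac{206}{5}}}{2} = - \frac{\left(-6 + K\right) \frac{1}{- \frac{206}{5} + I}}{2} = - \frac{\frac{1}{- \frac{206}{5} + I} \left(-6 + K\right)}{2} = - \frac{-6 + K}{2 \left(- \frac{206}{5} + I\right)}$)
$\sqrt{-42168 + U{\left(138,200 \right)}} = \sqrt{-42168 + \frac{5 \left(6 - 138\right)}{2 \left(-206 + 5 \cdot 200\right)}} = \sqrt{-42168 + \frac{5 \left(6 - 138\right)}{2 \left(-206 + 1000\right)}} = \sqrt{-42168 + \frac{5}{2} \cdot \frac{1}{794} \left(-132\right)} = \sqrt{-42168 - \frac{165}{397}} = \sqrt{- \frac{16740861}{397}} = \frac{i \sqrt{6646121817}}{397}$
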